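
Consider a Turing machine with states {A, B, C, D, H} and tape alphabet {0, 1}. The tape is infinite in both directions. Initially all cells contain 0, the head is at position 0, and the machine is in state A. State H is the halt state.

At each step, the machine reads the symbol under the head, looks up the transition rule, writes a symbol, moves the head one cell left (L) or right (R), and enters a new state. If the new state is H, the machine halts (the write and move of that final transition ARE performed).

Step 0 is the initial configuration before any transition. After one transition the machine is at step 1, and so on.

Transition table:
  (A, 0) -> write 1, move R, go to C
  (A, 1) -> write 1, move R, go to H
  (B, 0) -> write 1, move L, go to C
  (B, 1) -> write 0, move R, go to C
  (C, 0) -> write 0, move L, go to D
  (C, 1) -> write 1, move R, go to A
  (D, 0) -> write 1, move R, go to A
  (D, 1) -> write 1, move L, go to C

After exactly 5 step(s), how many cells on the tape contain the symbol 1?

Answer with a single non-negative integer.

Answer: 2

Derivation:
Step 1: in state A at pos 0, read 0 -> (A,0)->write 1,move R,goto C. Now: state=C, head=1, tape[-1..2]=0100 (head:   ^)
Step 2: in state C at pos 1, read 0 -> (C,0)->write 0,move L,goto D. Now: state=D, head=0, tape[-1..2]=0100 (head:  ^)
Step 3: in state D at pos 0, read 1 -> (D,1)->write 1,move L,goto C. Now: state=C, head=-1, tape[-2..2]=00100 (head:  ^)
Step 4: in state C at pos -1, read 0 -> (C,0)->write 0,move L,goto D. Now: state=D, head=-2, tape[-3..2]=000100 (head:  ^)
Step 5: in state D at pos -2, read 0 -> (D,0)->write 1,move R,goto A. Now: state=A, head=-1, tape[-3..2]=010100 (head:   ^)
Cells containing 1 after step 5: {-2, 0} -> 2 cell(s)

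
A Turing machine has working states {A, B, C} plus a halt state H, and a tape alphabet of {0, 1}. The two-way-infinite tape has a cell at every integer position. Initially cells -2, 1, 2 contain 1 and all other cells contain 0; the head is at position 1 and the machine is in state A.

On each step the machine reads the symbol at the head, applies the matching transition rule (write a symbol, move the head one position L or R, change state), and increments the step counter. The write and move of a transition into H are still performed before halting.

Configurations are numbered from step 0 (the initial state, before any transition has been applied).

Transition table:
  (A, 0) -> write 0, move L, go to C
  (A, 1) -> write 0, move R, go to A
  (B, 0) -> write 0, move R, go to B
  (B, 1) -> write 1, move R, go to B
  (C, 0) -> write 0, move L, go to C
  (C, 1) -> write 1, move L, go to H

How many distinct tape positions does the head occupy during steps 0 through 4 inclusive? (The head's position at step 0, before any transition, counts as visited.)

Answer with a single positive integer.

Answer: 3

Derivation:
Step 1: in state A at pos 1, read 1 -> (A,1)->write 0,move R,goto A. Now: state=A, head=2, tape[-3..3]=0100010 (head:      ^)
Step 2: in state A at pos 2, read 1 -> (A,1)->write 0,move R,goto A. Now: state=A, head=3, tape[-3..4]=01000000 (head:       ^)
Step 3: in state A at pos 3, read 0 -> (A,0)->write 0,move L,goto C. Now: state=C, head=2, tape[-3..4]=01000000 (head:      ^)
Step 4: in state C at pos 2, read 0 -> (C,0)->write 0,move L,goto C. Now: state=C, head=1, tape[-3..4]=01000000 (head:     ^)
Head positions at steps 0..4: starting at 1, distinct positions visited = {1, 2, 3} -> 3 position(s)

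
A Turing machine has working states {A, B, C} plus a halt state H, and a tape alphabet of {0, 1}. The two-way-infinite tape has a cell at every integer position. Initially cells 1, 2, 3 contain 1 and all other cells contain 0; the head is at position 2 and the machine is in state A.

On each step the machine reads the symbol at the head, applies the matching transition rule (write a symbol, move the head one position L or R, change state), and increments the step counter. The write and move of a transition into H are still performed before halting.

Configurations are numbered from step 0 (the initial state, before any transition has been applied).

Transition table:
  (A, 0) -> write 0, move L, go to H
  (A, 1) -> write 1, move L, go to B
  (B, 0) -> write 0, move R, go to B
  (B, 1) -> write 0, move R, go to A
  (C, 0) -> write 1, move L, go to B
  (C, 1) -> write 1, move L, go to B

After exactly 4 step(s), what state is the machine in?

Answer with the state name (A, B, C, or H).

Answer: B

Derivation:
Step 1: in state A at pos 2, read 1 -> (A,1)->write 1,move L,goto B. Now: state=B, head=1, tape[0..4]=01110 (head:  ^)
Step 2: in state B at pos 1, read 1 -> (B,1)->write 0,move R,goto A. Now: state=A, head=2, tape[0..4]=00110 (head:   ^)
Step 3: in state A at pos 2, read 1 -> (A,1)->write 1,move L,goto B. Now: state=B, head=1, tape[0..4]=00110 (head:  ^)
Step 4: in state B at pos 1, read 0 -> (B,0)->write 0,move R,goto B. Now: state=B, head=2, tape[0..4]=00110 (head:   ^)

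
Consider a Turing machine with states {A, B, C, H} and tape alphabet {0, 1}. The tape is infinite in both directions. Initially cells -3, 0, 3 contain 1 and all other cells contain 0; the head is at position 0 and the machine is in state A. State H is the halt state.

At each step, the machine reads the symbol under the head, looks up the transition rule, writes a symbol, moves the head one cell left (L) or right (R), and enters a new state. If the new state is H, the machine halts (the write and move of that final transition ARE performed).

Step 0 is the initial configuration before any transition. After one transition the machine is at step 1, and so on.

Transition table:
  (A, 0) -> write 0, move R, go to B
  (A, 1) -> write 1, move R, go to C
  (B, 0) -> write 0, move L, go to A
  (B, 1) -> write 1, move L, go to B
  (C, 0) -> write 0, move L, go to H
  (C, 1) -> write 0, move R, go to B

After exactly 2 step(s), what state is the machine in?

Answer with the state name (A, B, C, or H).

Answer: H

Derivation:
Step 1: in state A at pos 0, read 1 -> (A,1)->write 1,move R,goto C. Now: state=C, head=1, tape[-4..4]=010010010 (head:      ^)
Step 2: in state C at pos 1, read 0 -> (C,0)->write 0,move L,goto H. Now: state=H, head=0, tape[-4..4]=010010010 (head:     ^)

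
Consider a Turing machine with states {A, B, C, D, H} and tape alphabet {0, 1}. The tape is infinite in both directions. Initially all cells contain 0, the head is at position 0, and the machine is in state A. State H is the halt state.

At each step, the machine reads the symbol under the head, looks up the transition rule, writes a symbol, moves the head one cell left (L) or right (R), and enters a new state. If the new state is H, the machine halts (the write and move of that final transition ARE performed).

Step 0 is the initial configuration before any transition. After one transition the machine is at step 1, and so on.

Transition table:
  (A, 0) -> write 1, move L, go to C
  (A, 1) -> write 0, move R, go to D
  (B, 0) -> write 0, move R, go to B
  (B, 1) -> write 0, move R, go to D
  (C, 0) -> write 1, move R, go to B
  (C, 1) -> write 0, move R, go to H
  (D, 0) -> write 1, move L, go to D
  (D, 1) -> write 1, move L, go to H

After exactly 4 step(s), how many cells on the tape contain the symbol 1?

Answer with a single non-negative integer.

Answer: 2

Derivation:
Step 1: in state A at pos 0, read 0 -> (A,0)->write 1,move L,goto C. Now: state=C, head=-1, tape[-2..1]=0010 (head:  ^)
Step 2: in state C at pos -1, read 0 -> (C,0)->write 1,move R,goto B. Now: state=B, head=0, tape[-2..1]=0110 (head:   ^)
Step 3: in state B at pos 0, read 1 -> (B,1)->write 0,move R,goto D. Now: state=D, head=1, tape[-2..2]=01000 (head:    ^)
Step 4: in state D at pos 1, read 0 -> (D,0)->write 1,move L,goto D. Now: state=D, head=0, tape[-2..2]=01010 (head:   ^)
Cells containing 1 after step 4: {-1, 1} -> 2 cell(s)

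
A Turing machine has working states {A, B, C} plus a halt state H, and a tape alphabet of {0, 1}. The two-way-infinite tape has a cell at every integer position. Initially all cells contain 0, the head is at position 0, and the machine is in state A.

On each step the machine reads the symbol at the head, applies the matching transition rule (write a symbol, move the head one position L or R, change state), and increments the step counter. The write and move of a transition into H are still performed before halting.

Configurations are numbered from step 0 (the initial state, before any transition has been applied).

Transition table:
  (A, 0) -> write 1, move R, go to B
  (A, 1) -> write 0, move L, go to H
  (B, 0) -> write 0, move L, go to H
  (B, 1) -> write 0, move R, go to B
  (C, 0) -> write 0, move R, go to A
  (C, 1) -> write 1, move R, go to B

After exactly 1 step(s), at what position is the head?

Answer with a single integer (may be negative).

Answer: 1

Derivation:
Step 1: in state A at pos 0, read 0 -> (A,0)->write 1,move R,goto B. Now: state=B, head=1, tape[-1..2]=0100 (head:   ^)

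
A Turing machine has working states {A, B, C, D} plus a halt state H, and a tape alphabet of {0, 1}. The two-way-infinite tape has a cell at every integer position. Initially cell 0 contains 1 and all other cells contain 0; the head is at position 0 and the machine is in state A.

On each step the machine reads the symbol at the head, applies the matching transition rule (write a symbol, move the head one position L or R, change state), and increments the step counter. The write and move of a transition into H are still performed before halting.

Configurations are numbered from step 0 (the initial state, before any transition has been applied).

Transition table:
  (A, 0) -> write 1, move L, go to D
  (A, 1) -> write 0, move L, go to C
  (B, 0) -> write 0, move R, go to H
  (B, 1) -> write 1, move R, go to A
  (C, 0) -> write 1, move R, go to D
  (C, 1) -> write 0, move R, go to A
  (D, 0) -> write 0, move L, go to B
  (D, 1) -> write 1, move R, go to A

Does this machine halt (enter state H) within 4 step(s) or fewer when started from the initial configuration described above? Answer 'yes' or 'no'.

Answer: no

Derivation:
Step 1: in state A at pos 0, read 1 -> (A,1)->write 0,move L,goto C. Now: state=C, head=-1, tape[-2..1]=0000 (head:  ^)
Step 2: in state C at pos -1, read 0 -> (C,0)->write 1,move R,goto D. Now: state=D, head=0, tape[-2..1]=0100 (head:   ^)
Step 3: in state D at pos 0, read 0 -> (D,0)->write 0,move L,goto B. Now: state=B, head=-1, tape[-2..1]=0100 (head:  ^)
Step 4: in state B at pos -1, read 1 -> (B,1)->write 1,move R,goto A. Now: state=A, head=0, tape[-2..1]=0100 (head:   ^)
After 4 step(s): state = A (not H) -> not halted within 4 -> no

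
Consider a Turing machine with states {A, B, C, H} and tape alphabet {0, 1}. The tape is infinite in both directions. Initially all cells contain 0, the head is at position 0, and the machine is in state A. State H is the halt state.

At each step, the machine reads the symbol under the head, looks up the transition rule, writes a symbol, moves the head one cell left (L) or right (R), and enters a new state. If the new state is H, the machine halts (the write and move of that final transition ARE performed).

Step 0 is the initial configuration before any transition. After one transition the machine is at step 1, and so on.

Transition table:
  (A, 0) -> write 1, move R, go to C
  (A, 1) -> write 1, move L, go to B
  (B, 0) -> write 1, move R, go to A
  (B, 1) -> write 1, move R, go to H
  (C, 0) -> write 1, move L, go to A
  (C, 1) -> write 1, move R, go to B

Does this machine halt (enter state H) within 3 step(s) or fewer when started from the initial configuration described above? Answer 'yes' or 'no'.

Step 1: in state A at pos 0, read 0 -> (A,0)->write 1,move R,goto C. Now: state=C, head=1, tape[-1..2]=0100 (head:   ^)
Step 2: in state C at pos 1, read 0 -> (C,0)->write 1,move L,goto A. Now: state=A, head=0, tape[-1..2]=0110 (head:  ^)
Step 3: in state A at pos 0, read 1 -> (A,1)->write 1,move L,goto B. Now: state=B, head=-1, tape[-2..2]=00110 (head:  ^)
After 3 step(s): state = B (not H) -> not halted within 3 -> no

Answer: no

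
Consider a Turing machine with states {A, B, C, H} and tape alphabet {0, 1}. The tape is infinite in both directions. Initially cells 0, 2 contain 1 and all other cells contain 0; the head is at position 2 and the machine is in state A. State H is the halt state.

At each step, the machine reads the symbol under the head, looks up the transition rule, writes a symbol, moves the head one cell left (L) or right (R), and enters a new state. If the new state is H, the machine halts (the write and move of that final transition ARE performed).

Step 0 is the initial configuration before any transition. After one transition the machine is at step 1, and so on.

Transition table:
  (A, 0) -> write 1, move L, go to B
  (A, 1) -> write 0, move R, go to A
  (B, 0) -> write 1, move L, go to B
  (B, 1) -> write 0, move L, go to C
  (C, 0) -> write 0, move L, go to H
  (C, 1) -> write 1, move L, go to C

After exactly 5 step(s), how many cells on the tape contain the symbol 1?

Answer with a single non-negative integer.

Step 1: in state A at pos 2, read 1 -> (A,1)->write 0,move R,goto A. Now: state=A, head=3, tape[-1..4]=010000 (head:     ^)
Step 2: in state A at pos 3, read 0 -> (A,0)->write 1,move L,goto B. Now: state=B, head=2, tape[-1..4]=010010 (head:    ^)
Step 3: in state B at pos 2, read 0 -> (B,0)->write 1,move L,goto B. Now: state=B, head=1, tape[-1..4]=010110 (head:   ^)
Step 4: in state B at pos 1, read 0 -> (B,0)->write 1,move L,goto B. Now: state=B, head=0, tape[-1..4]=011110 (head:  ^)
Step 5: in state B at pos 0, read 1 -> (B,1)->write 0,move L,goto C. Now: state=C, head=-1, tape[-2..4]=0001110 (head:  ^)
Cells containing 1 after step 5: {1, 2, 3} -> 3 cell(s)

Answer: 3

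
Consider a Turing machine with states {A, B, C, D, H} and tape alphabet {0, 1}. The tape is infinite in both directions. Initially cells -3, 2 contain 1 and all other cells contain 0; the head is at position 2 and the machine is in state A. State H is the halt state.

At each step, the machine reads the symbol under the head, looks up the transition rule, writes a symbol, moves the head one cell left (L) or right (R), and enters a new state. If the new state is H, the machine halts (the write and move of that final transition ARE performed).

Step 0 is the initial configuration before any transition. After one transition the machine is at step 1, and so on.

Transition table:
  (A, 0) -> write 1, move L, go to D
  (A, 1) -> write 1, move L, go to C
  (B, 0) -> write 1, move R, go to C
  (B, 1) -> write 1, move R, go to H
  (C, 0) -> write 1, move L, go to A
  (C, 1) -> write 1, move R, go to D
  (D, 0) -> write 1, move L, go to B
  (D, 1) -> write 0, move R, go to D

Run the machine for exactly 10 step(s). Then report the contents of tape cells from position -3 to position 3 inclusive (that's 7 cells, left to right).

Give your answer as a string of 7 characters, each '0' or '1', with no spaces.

Step 1: in state A at pos 2, read 1 -> (A,1)->write 1,move L,goto C. Now: state=C, head=1, tape[-4..3]=01000010 (head:      ^)
Step 2: in state C at pos 1, read 0 -> (C,0)->write 1,move L,goto A. Now: state=A, head=0, tape[-4..3]=01000110 (head:     ^)
Step 3: in state A at pos 0, read 0 -> (A,0)->write 1,move L,goto D. Now: state=D, head=-1, tape[-4..3]=01001110 (head:    ^)
Step 4: in state D at pos -1, read 0 -> (D,0)->write 1,move L,goto B. Now: state=B, head=-2, tape[-4..3]=01011110 (head:   ^)
Step 5: in state B at pos -2, read 0 -> (B,0)->write 1,move R,goto C. Now: state=C, head=-1, tape[-4..3]=01111110 (head:    ^)
Step 6: in state C at pos -1, read 1 -> (C,1)->write 1,move R,goto D. Now: state=D, head=0, tape[-4..3]=01111110 (head:     ^)
Step 7: in state D at pos 0, read 1 -> (D,1)->write 0,move R,goto D. Now: state=D, head=1, tape[-4..3]=01110110 (head:      ^)
Step 8: in state D at pos 1, read 1 -> (D,1)->write 0,move R,goto D. Now: state=D, head=2, tape[-4..3]=01110010 (head:       ^)
Step 9: in state D at pos 2, read 1 -> (D,1)->write 0,move R,goto D. Now: state=D, head=3, tape[-4..4]=011100000 (head:        ^)
Step 10: in state D at pos 3, read 0 -> (D,0)->write 1,move L,goto B. Now: state=B, head=2, tape[-4..4]=011100010 (head:       ^)

Answer: 1110001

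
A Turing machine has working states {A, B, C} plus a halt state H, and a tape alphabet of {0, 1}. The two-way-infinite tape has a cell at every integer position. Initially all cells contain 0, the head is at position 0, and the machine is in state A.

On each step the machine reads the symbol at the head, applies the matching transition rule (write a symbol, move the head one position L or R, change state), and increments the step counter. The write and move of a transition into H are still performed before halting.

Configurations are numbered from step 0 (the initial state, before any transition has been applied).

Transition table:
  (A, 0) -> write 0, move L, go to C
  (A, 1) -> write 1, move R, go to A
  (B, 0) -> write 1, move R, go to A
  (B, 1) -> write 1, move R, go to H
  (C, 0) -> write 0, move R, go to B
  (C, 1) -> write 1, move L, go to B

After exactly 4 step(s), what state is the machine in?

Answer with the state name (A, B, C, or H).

Answer: C

Derivation:
Step 1: in state A at pos 0, read 0 -> (A,0)->write 0,move L,goto C. Now: state=C, head=-1, tape[-2..1]=0000 (head:  ^)
Step 2: in state C at pos -1, read 0 -> (C,0)->write 0,move R,goto B. Now: state=B, head=0, tape[-2..1]=0000 (head:   ^)
Step 3: in state B at pos 0, read 0 -> (B,0)->write 1,move R,goto A. Now: state=A, head=1, tape[-2..2]=00100 (head:    ^)
Step 4: in state A at pos 1, read 0 -> (A,0)->write 0,move L,goto C. Now: state=C, head=0, tape[-2..2]=00100 (head:   ^)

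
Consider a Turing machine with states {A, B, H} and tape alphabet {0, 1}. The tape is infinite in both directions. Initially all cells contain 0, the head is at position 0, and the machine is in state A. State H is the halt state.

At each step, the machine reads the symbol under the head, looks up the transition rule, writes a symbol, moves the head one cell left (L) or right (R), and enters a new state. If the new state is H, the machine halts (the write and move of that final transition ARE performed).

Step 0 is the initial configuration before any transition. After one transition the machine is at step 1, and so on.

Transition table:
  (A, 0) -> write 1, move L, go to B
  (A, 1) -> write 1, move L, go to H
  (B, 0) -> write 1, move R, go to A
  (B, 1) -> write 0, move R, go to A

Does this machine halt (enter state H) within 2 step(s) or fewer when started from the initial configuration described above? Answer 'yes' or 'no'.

Answer: no

Derivation:
Step 1: in state A at pos 0, read 0 -> (A,0)->write 1,move L,goto B. Now: state=B, head=-1, tape[-2..1]=0010 (head:  ^)
Step 2: in state B at pos -1, read 0 -> (B,0)->write 1,move R,goto A. Now: state=A, head=0, tape[-2..1]=0110 (head:   ^)
After 2 step(s): state = A (not H) -> not halted within 2 -> no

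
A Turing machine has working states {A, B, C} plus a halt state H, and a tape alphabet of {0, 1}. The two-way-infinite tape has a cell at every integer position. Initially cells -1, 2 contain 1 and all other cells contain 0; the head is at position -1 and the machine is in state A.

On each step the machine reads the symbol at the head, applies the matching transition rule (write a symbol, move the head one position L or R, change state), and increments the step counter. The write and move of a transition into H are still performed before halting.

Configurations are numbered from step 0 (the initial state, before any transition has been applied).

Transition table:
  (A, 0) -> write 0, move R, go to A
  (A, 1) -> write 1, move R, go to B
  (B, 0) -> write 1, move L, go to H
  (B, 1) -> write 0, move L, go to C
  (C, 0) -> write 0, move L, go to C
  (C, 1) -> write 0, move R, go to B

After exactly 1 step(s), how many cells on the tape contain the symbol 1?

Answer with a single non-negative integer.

Step 1: in state A at pos -1, read 1 -> (A,1)->write 1,move R,goto B. Now: state=B, head=0, tape[-2..3]=010010 (head:   ^)
Cells containing 1 after step 1: {-1, 2} -> 2 cell(s)

Answer: 2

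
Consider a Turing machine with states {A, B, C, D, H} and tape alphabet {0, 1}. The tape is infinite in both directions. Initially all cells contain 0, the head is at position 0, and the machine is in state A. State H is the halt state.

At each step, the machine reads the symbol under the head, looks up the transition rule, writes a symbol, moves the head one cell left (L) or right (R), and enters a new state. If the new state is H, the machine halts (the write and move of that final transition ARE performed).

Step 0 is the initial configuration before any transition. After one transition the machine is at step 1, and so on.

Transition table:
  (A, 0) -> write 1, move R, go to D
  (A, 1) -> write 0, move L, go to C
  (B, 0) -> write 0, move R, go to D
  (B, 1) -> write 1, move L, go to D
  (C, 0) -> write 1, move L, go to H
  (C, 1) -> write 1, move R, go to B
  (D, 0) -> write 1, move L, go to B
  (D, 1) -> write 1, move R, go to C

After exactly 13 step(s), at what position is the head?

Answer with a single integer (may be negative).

Step 1: in state A at pos 0, read 0 -> (A,0)->write 1,move R,goto D. Now: state=D, head=1, tape[-1..2]=0100 (head:   ^)
Step 2: in state D at pos 1, read 0 -> (D,0)->write 1,move L,goto B. Now: state=B, head=0, tape[-1..2]=0110 (head:  ^)
Step 3: in state B at pos 0, read 1 -> (B,1)->write 1,move L,goto D. Now: state=D, head=-1, tape[-2..2]=00110 (head:  ^)
Step 4: in state D at pos -1, read 0 -> (D,0)->write 1,move L,goto B. Now: state=B, head=-2, tape[-3..2]=001110 (head:  ^)
Step 5: in state B at pos -2, read 0 -> (B,0)->write 0,move R,goto D. Now: state=D, head=-1, tape[-3..2]=001110 (head:   ^)
Step 6: in state D at pos -1, read 1 -> (D,1)->write 1,move R,goto C. Now: state=C, head=0, tape[-3..2]=001110 (head:    ^)
Step 7: in state C at pos 0, read 1 -> (C,1)->write 1,move R,goto B. Now: state=B, head=1, tape[-3..2]=001110 (head:     ^)
Step 8: in state B at pos 1, read 1 -> (B,1)->write 1,move L,goto D. Now: state=D, head=0, tape[-3..2]=001110 (head:    ^)
Step 9: in state D at pos 0, read 1 -> (D,1)->write 1,move R,goto C. Now: state=C, head=1, tape[-3..2]=001110 (head:     ^)
Step 10: in state C at pos 1, read 1 -> (C,1)->write 1,move R,goto B. Now: state=B, head=2, tape[-3..3]=0011100 (head:      ^)
Step 11: in state B at pos 2, read 0 -> (B,0)->write 0,move R,goto D. Now: state=D, head=3, tape[-3..4]=00111000 (head:       ^)
Step 12: in state D at pos 3, read 0 -> (D,0)->write 1,move L,goto B. Now: state=B, head=2, tape[-3..4]=00111010 (head:      ^)
Step 13: in state B at pos 2, read 0 -> (B,0)->write 0,move R,goto D. Now: state=D, head=3, tape[-3..4]=00111010 (head:       ^)

Answer: 3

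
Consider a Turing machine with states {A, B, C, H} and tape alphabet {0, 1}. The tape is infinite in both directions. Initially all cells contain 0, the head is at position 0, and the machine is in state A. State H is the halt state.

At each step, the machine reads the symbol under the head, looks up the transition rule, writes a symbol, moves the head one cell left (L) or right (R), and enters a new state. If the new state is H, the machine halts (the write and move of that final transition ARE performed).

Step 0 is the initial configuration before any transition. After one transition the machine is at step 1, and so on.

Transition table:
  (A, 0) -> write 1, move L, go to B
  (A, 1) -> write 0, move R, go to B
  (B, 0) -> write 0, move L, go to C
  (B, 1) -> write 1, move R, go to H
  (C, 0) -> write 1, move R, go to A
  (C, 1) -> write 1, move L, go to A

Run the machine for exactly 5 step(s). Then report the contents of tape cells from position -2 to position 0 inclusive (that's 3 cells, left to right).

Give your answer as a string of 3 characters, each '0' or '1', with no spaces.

Answer: 111

Derivation:
Step 1: in state A at pos 0, read 0 -> (A,0)->write 1,move L,goto B. Now: state=B, head=-1, tape[-2..1]=0010 (head:  ^)
Step 2: in state B at pos -1, read 0 -> (B,0)->write 0,move L,goto C. Now: state=C, head=-2, tape[-3..1]=00010 (head:  ^)
Step 3: in state C at pos -2, read 0 -> (C,0)->write 1,move R,goto A. Now: state=A, head=-1, tape[-3..1]=01010 (head:   ^)
Step 4: in state A at pos -1, read 0 -> (A,0)->write 1,move L,goto B. Now: state=B, head=-2, tape[-3..1]=01110 (head:  ^)
Step 5: in state B at pos -2, read 1 -> (B,1)->write 1,move R,goto H. Now: state=H, head=-1, tape[-3..1]=01110 (head:   ^)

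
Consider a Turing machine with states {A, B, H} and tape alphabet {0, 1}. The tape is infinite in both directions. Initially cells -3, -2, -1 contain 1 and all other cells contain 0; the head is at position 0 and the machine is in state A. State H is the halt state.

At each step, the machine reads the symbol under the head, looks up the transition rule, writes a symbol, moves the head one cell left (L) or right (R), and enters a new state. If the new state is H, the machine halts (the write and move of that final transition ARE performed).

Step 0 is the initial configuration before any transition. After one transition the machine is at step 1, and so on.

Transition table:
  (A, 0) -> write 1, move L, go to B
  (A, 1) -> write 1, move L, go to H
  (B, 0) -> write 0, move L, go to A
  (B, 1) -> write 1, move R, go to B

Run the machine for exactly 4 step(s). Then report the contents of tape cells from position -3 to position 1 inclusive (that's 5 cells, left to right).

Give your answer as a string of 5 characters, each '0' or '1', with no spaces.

Answer: 11110

Derivation:
Step 1: in state A at pos 0, read 0 -> (A,0)->write 1,move L,goto B. Now: state=B, head=-1, tape[-4..1]=011110 (head:    ^)
Step 2: in state B at pos -1, read 1 -> (B,1)->write 1,move R,goto B. Now: state=B, head=0, tape[-4..1]=011110 (head:     ^)
Step 3: in state B at pos 0, read 1 -> (B,1)->write 1,move R,goto B. Now: state=B, head=1, tape[-4..2]=0111100 (head:      ^)
Step 4: in state B at pos 1, read 0 -> (B,0)->write 0,move L,goto A. Now: state=A, head=0, tape[-4..2]=0111100 (head:     ^)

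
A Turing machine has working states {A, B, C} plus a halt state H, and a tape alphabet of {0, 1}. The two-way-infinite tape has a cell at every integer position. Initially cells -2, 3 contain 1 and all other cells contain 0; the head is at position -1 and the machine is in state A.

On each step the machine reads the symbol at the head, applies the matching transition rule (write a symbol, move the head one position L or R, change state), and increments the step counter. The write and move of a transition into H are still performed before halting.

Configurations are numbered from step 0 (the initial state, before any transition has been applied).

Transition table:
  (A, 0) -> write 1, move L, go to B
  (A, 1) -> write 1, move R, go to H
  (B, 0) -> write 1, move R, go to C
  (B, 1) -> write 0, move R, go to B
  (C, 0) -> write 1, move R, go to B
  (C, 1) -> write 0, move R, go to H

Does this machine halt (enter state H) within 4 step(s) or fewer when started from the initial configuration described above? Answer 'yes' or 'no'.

Step 1: in state A at pos -1, read 0 -> (A,0)->write 1,move L,goto B. Now: state=B, head=-2, tape[-3..4]=01100010 (head:  ^)
Step 2: in state B at pos -2, read 1 -> (B,1)->write 0,move R,goto B. Now: state=B, head=-1, tape[-3..4]=00100010 (head:   ^)
Step 3: in state B at pos -1, read 1 -> (B,1)->write 0,move R,goto B. Now: state=B, head=0, tape[-3..4]=00000010 (head:    ^)
Step 4: in state B at pos 0, read 0 -> (B,0)->write 1,move R,goto C. Now: state=C, head=1, tape[-3..4]=00010010 (head:     ^)
After 4 step(s): state = C (not H) -> not halted within 4 -> no

Answer: no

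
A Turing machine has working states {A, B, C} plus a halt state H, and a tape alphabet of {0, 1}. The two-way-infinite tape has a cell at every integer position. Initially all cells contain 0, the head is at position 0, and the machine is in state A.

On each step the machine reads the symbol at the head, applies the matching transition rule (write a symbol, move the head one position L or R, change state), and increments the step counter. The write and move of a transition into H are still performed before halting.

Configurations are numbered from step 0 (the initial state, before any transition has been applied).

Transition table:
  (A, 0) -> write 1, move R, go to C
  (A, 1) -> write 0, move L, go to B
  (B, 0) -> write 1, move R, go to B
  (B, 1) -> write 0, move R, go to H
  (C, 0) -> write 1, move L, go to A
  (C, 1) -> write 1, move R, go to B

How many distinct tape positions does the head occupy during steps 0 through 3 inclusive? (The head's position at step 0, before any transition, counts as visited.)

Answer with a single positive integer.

Answer: 3

Derivation:
Step 1: in state A at pos 0, read 0 -> (A,0)->write 1,move R,goto C. Now: state=C, head=1, tape[-1..2]=0100 (head:   ^)
Step 2: in state C at pos 1, read 0 -> (C,0)->write 1,move L,goto A. Now: state=A, head=0, tape[-1..2]=0110 (head:  ^)
Step 3: in state A at pos 0, read 1 -> (A,1)->write 0,move L,goto B. Now: state=B, head=-1, tape[-2..2]=00010 (head:  ^)
Head positions at steps 0..3: starting at 0, distinct positions visited = {-1, 0, 1} -> 3 position(s)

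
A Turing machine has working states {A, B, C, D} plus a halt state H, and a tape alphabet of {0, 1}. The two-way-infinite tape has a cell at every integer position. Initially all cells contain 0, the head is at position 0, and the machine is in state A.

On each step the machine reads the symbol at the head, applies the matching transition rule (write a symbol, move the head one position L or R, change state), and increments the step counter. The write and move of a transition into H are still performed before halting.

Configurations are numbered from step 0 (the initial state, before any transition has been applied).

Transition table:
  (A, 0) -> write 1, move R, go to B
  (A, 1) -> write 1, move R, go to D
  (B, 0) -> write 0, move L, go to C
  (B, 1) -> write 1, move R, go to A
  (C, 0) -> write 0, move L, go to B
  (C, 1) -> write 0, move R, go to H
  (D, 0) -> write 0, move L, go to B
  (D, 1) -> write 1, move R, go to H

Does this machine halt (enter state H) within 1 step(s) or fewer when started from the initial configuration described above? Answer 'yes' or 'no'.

Step 1: in state A at pos 0, read 0 -> (A,0)->write 1,move R,goto B. Now: state=B, head=1, tape[-1..2]=0100 (head:   ^)
After 1 step(s): state = B (not H) -> not halted within 1 -> no

Answer: no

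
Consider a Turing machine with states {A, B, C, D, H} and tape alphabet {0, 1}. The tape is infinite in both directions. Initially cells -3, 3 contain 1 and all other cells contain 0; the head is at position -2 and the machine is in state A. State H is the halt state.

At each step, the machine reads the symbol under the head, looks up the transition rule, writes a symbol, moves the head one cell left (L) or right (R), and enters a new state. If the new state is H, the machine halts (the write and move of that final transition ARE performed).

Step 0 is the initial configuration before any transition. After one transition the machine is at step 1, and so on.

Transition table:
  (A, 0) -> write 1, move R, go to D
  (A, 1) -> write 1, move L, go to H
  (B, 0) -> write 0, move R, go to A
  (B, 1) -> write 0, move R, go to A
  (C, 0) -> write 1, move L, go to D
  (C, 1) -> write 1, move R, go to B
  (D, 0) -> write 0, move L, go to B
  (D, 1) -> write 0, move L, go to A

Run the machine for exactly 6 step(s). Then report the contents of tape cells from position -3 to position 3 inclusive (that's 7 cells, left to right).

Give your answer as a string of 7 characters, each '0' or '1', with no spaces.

Step 1: in state A at pos -2, read 0 -> (A,0)->write 1,move R,goto D. Now: state=D, head=-1, tape[-4..4]=011000010 (head:    ^)
Step 2: in state D at pos -1, read 0 -> (D,0)->write 0,move L,goto B. Now: state=B, head=-2, tape[-4..4]=011000010 (head:   ^)
Step 3: in state B at pos -2, read 1 -> (B,1)->write 0,move R,goto A. Now: state=A, head=-1, tape[-4..4]=010000010 (head:    ^)
Step 4: in state A at pos -1, read 0 -> (A,0)->write 1,move R,goto D. Now: state=D, head=0, tape[-4..4]=010100010 (head:     ^)
Step 5: in state D at pos 0, read 0 -> (D,0)->write 0,move L,goto B. Now: state=B, head=-1, tape[-4..4]=010100010 (head:    ^)
Step 6: in state B at pos -1, read 1 -> (B,1)->write 0,move R,goto A. Now: state=A, head=0, tape[-4..4]=010000010 (head:     ^)

Answer: 1000001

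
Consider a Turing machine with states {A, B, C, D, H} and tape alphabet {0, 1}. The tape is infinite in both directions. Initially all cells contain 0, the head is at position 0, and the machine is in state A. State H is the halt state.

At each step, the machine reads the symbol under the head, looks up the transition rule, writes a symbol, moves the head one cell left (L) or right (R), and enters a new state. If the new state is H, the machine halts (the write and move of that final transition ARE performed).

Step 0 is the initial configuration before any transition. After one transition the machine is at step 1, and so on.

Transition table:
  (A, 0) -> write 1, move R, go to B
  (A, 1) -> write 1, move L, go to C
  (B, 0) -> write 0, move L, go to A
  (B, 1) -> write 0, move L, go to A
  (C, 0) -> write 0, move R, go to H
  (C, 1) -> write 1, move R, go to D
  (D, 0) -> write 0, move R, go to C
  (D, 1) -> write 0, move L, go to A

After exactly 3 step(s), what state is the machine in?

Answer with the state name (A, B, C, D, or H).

Step 1: in state A at pos 0, read 0 -> (A,0)->write 1,move R,goto B. Now: state=B, head=1, tape[-1..2]=0100 (head:   ^)
Step 2: in state B at pos 1, read 0 -> (B,0)->write 0,move L,goto A. Now: state=A, head=0, tape[-1..2]=0100 (head:  ^)
Step 3: in state A at pos 0, read 1 -> (A,1)->write 1,move L,goto C. Now: state=C, head=-1, tape[-2..2]=00100 (head:  ^)

Answer: C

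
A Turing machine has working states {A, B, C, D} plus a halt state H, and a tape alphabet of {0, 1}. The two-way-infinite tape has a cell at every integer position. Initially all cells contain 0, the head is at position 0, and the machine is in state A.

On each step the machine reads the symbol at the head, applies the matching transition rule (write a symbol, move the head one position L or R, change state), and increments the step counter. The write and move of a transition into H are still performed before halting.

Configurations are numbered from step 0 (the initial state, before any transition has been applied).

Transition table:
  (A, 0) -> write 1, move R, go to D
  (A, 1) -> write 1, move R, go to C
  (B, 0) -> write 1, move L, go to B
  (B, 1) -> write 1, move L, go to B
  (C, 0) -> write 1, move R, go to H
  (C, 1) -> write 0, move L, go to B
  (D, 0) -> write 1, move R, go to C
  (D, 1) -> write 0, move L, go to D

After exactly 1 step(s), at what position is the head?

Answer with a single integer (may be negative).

Answer: 1

Derivation:
Step 1: in state A at pos 0, read 0 -> (A,0)->write 1,move R,goto D. Now: state=D, head=1, tape[-1..2]=0100 (head:   ^)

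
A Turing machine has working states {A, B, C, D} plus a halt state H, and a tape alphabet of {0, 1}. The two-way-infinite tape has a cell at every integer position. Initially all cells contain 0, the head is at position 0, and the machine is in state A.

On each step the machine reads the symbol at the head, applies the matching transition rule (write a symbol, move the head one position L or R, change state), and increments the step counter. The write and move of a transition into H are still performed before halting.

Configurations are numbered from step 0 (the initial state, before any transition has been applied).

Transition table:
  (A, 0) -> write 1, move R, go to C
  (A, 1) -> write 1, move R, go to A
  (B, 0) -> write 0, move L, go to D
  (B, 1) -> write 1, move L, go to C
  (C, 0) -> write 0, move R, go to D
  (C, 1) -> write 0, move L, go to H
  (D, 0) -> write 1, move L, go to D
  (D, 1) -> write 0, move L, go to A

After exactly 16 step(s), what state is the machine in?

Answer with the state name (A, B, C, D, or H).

Step 1: in state A at pos 0, read 0 -> (A,0)->write 1,move R,goto C. Now: state=C, head=1, tape[-1..2]=0100 (head:   ^)
Step 2: in state C at pos 1, read 0 -> (C,0)->write 0,move R,goto D. Now: state=D, head=2, tape[-1..3]=01000 (head:    ^)
Step 3: in state D at pos 2, read 0 -> (D,0)->write 1,move L,goto D. Now: state=D, head=1, tape[-1..3]=01010 (head:   ^)
Step 4: in state D at pos 1, read 0 -> (D,0)->write 1,move L,goto D. Now: state=D, head=0, tape[-1..3]=01110 (head:  ^)
Step 5: in state D at pos 0, read 1 -> (D,1)->write 0,move L,goto A. Now: state=A, head=-1, tape[-2..3]=000110 (head:  ^)
Step 6: in state A at pos -1, read 0 -> (A,0)->write 1,move R,goto C. Now: state=C, head=0, tape[-2..3]=010110 (head:   ^)
Step 7: in state C at pos 0, read 0 -> (C,0)->write 0,move R,goto D. Now: state=D, head=1, tape[-2..3]=010110 (head:    ^)
Step 8: in state D at pos 1, read 1 -> (D,1)->write 0,move L,goto A. Now: state=A, head=0, tape[-2..3]=010010 (head:   ^)
Step 9: in state A at pos 0, read 0 -> (A,0)->write 1,move R,goto C. Now: state=C, head=1, tape[-2..3]=011010 (head:    ^)
Step 10: in state C at pos 1, read 0 -> (C,0)->write 0,move R,goto D. Now: state=D, head=2, tape[-2..3]=011010 (head:     ^)
Step 11: in state D at pos 2, read 1 -> (D,1)->write 0,move L,goto A. Now: state=A, head=1, tape[-2..3]=011000 (head:    ^)
Step 12: in state A at pos 1, read 0 -> (A,0)->write 1,move R,goto C. Now: state=C, head=2, tape[-2..3]=011100 (head:     ^)
Step 13: in state C at pos 2, read 0 -> (C,0)->write 0,move R,goto D. Now: state=D, head=3, tape[-2..4]=0111000 (head:      ^)
Step 14: in state D at pos 3, read 0 -> (D,0)->write 1,move L,goto D. Now: state=D, head=2, tape[-2..4]=0111010 (head:     ^)
Step 15: in state D at pos 2, read 0 -> (D,0)->write 1,move L,goto D. Now: state=D, head=1, tape[-2..4]=0111110 (head:    ^)
Step 16: in state D at pos 1, read 1 -> (D,1)->write 0,move L,goto A. Now: state=A, head=0, tape[-2..4]=0110110 (head:   ^)

Answer: A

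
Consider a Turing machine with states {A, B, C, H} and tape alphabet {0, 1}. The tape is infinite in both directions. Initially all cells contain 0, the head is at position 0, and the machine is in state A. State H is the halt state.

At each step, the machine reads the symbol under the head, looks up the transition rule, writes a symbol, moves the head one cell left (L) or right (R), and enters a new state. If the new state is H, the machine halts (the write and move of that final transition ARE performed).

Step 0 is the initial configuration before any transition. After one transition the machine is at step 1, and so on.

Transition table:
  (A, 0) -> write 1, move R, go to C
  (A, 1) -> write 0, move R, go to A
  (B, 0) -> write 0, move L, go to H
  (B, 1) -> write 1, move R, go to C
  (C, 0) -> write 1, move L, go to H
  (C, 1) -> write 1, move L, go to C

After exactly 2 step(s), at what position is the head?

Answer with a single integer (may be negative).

Step 1: in state A at pos 0, read 0 -> (A,0)->write 1,move R,goto C. Now: state=C, head=1, tape[-1..2]=0100 (head:   ^)
Step 2: in state C at pos 1, read 0 -> (C,0)->write 1,move L,goto H. Now: state=H, head=0, tape[-1..2]=0110 (head:  ^)

Answer: 0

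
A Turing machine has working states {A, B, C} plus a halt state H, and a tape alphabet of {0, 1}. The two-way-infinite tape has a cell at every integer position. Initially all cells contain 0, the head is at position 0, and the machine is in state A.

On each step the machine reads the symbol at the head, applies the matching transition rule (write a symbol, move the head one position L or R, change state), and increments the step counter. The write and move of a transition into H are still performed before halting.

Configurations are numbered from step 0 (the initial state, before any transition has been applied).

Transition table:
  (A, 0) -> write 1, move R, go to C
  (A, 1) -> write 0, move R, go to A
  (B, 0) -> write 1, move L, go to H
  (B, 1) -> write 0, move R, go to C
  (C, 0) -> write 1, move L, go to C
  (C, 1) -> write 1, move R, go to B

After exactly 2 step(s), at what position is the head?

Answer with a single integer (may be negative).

Step 1: in state A at pos 0, read 0 -> (A,0)->write 1,move R,goto C. Now: state=C, head=1, tape[-1..2]=0100 (head:   ^)
Step 2: in state C at pos 1, read 0 -> (C,0)->write 1,move L,goto C. Now: state=C, head=0, tape[-1..2]=0110 (head:  ^)

Answer: 0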